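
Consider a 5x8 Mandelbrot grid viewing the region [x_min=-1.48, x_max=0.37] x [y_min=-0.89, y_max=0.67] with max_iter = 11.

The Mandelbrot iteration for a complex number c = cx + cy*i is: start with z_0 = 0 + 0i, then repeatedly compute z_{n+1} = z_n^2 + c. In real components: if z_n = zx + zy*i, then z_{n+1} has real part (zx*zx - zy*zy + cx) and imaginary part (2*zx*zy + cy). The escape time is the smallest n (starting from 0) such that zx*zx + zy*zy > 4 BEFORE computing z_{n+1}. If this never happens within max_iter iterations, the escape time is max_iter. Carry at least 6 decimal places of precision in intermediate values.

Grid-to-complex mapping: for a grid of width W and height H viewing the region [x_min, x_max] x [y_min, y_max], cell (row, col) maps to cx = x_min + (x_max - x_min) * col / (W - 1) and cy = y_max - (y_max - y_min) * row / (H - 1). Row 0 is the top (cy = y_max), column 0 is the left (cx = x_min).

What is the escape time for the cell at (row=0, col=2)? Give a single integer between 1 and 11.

z_0 = 0 + 0i, c = -0.5550 + 0.6700i
Iter 1: z = -0.5550 + 0.6700i, |z|^2 = 0.7569
Iter 2: z = -0.6959 + -0.0737i, |z|^2 = 0.4897
Iter 3: z = -0.0762 + 0.7726i, |z|^2 = 0.6027
Iter 4: z = -1.1461 + 0.5523i, |z|^2 = 1.6185
Iter 5: z = 0.4535 + -0.5959i, |z|^2 = 0.5607
Iter 6: z = -0.7045 + 0.1296i, |z|^2 = 0.5131
Iter 7: z = -0.0755 + 0.4874i, |z|^2 = 0.2433
Iter 8: z = -0.7869 + 0.5964i, |z|^2 = 0.9748
Iter 9: z = -0.2915 + -0.2685i, |z|^2 = 0.1571
Iter 10: z = -0.5421 + 0.8266i, |z|^2 = 0.9771

Answer: 11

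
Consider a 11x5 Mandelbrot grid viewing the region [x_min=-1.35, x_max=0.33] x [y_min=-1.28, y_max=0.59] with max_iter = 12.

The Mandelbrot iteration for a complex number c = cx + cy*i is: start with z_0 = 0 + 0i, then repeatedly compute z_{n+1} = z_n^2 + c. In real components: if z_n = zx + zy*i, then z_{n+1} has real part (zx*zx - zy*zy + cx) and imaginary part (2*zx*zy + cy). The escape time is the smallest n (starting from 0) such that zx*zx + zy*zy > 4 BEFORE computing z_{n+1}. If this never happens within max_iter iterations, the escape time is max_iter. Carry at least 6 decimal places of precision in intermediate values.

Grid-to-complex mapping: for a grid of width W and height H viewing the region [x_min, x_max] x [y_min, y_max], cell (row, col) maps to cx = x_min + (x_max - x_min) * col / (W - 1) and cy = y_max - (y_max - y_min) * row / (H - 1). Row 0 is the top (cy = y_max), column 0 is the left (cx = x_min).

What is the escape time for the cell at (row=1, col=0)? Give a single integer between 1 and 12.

Answer: 10

Derivation:
z_0 = 0 + 0i, c = -1.3500 + 0.1225i
Iter 1: z = -1.3500 + 0.1225i, |z|^2 = 1.8375
Iter 2: z = 0.4575 + -0.2082i, |z|^2 = 0.2527
Iter 3: z = -1.1841 + -0.0680i, |z|^2 = 1.4066
Iter 4: z = 0.0474 + 0.2836i, |z|^2 = 0.0827
Iter 5: z = -1.4282 + 0.1494i, |z|^2 = 2.0621
Iter 6: z = 0.6675 + -0.3042i, |z|^2 = 0.5380
Iter 7: z = -0.9970 + -0.2836i, |z|^2 = 1.0745
Iter 8: z = -0.4364 + 0.6880i, |z|^2 = 0.6637
Iter 9: z = -1.6329 + -0.4779i, |z|^2 = 2.8947
Iter 10: z = 1.0880 + 1.6832i, |z|^2 = 4.0168
Escaped at iteration 10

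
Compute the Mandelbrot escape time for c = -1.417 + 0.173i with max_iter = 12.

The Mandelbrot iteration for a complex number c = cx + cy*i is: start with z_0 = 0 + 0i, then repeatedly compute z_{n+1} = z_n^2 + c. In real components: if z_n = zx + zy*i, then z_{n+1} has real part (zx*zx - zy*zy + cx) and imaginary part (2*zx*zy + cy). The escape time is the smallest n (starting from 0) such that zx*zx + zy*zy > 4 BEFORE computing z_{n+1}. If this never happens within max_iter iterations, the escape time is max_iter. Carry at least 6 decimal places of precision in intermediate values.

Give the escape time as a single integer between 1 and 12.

z_0 = 0 + 0i, c = -1.4170 + 0.1730i
Iter 1: z = -1.4170 + 0.1730i, |z|^2 = 2.0378
Iter 2: z = 0.5610 + -0.3173i, |z|^2 = 0.4153
Iter 3: z = -1.2030 + -0.1830i, |z|^2 = 1.4807
Iter 4: z = -0.0033 + 0.6132i, |z|^2 = 0.3760
Iter 5: z = -1.7930 + 0.1690i, |z|^2 = 3.2435
Iter 6: z = 1.7694 + -0.4329i, |z|^2 = 3.3181
Iter 7: z = 1.5262 + -1.3590i, |z|^2 = 4.1762
Escaped at iteration 7

Answer: 7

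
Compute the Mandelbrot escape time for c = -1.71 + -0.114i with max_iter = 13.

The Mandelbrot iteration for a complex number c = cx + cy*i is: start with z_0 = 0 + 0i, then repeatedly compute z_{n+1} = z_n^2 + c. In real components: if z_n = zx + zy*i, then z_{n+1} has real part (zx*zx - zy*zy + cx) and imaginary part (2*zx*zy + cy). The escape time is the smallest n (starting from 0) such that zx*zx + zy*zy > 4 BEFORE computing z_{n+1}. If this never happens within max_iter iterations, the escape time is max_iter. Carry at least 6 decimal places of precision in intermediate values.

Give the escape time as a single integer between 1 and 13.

Answer: 5

Derivation:
z_0 = 0 + 0i, c = -1.7100 + -0.1140i
Iter 1: z = -1.7100 + -0.1140i, |z|^2 = 2.9371
Iter 2: z = 1.2011 + 0.2759i, |z|^2 = 1.5188
Iter 3: z = -0.3435 + 0.5487i, |z|^2 = 0.4191
Iter 4: z = -1.8931 + -0.4909i, |z|^2 = 3.8250
Iter 5: z = 1.6329 + 1.7448i, |z|^2 = 5.7107
Escaped at iteration 5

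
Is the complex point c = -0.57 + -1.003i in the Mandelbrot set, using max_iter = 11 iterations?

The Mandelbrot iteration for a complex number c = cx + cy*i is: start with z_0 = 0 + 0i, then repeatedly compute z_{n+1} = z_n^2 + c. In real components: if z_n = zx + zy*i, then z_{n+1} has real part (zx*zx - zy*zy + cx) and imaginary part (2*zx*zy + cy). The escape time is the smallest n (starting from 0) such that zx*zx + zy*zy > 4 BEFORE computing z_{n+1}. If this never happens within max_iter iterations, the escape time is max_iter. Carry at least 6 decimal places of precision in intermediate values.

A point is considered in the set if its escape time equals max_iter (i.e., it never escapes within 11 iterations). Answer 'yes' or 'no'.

z_0 = 0 + 0i, c = -0.5700 + -1.0030i
Iter 1: z = -0.5700 + -1.0030i, |z|^2 = 1.3309
Iter 2: z = -1.2511 + 0.1404i, |z|^2 = 1.5850
Iter 3: z = 0.9756 + -1.3544i, |z|^2 = 2.7860
Iter 4: z = -1.4526 + -3.6455i, |z|^2 = 15.3998
Escaped at iteration 4

Answer: no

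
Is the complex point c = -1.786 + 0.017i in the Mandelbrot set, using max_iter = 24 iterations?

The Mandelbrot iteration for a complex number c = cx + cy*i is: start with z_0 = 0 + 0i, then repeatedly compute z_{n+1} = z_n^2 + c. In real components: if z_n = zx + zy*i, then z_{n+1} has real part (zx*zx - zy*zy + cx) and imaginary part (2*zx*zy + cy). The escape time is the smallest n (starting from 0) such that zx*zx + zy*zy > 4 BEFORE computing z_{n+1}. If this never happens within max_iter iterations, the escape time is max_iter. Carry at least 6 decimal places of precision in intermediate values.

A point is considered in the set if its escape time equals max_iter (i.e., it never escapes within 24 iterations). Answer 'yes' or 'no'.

Answer: no

Derivation:
z_0 = 0 + 0i, c = -1.7860 + 0.0170i
Iter 1: z = -1.7860 + 0.0170i, |z|^2 = 3.1901
Iter 2: z = 1.4035 + -0.0437i, |z|^2 = 1.9717
Iter 3: z = 0.1819 + -0.1057i, |z|^2 = 0.0443
Iter 4: z = -1.7641 + -0.0215i, |z|^2 = 3.1125
Iter 5: z = 1.3255 + 0.0928i, |z|^2 = 1.7656
Iter 6: z = -0.0376 + 0.2629i, |z|^2 = 0.0705
Iter 7: z = -1.8537 + -0.0027i, |z|^2 = 3.4362
Iter 8: z = 1.6502 + 0.0272i, |z|^2 = 2.7239
Iter 9: z = 0.9364 + 0.1067i, |z|^2 = 0.8882
Iter 10: z = -0.9206 + 0.2169i, |z|^2 = 0.8945
Iter 11: z = -0.9856 + -0.3824i, |z|^2 = 1.1177
Iter 12: z = -0.9607 + 0.7708i, |z|^2 = 1.5171
Iter 13: z = -1.4571 + -1.4640i, |z|^2 = 4.2662
Escaped at iteration 13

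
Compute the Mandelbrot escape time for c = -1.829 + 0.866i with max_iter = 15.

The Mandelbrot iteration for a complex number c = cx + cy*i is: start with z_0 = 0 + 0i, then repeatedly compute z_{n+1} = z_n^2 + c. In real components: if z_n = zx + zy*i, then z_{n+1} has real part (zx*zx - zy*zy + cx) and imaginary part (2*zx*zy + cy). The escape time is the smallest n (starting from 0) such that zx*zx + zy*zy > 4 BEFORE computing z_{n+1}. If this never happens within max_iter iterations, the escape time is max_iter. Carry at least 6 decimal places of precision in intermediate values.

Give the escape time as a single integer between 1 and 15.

Answer: 1

Derivation:
z_0 = 0 + 0i, c = -1.8290 + 0.8660i
Iter 1: z = -1.8290 + 0.8660i, |z|^2 = 4.0952
Escaped at iteration 1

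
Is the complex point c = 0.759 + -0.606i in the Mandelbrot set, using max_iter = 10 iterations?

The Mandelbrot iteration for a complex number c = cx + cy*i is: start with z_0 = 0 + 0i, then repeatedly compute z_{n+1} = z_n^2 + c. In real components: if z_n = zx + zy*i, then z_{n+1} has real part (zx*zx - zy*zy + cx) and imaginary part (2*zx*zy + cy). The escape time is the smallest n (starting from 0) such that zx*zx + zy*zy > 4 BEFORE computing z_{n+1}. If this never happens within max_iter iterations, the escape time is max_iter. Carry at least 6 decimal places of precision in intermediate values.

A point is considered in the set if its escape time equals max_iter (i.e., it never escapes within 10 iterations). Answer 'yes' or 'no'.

z_0 = 0 + 0i, c = 0.7590 + -0.6060i
Iter 1: z = 0.7590 + -0.6060i, |z|^2 = 0.9433
Iter 2: z = 0.9678 + -1.5259i, |z|^2 = 3.2651
Iter 3: z = -0.6327 + -3.5597i, |z|^2 = 13.0716
Escaped at iteration 3

Answer: no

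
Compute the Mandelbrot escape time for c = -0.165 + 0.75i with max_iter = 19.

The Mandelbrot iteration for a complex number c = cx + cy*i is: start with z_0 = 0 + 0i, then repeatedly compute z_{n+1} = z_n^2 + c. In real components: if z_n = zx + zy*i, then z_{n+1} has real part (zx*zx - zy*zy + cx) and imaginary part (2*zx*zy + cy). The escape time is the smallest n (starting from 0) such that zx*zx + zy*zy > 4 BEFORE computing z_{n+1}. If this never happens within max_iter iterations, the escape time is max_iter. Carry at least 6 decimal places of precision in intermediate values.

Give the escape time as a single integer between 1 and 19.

Answer: 19

Derivation:
z_0 = 0 + 0i, c = -0.1650 + 0.7500i
Iter 1: z = -0.1650 + 0.7500i, |z|^2 = 0.5897
Iter 2: z = -0.7003 + 0.5025i, |z|^2 = 0.7429
Iter 3: z = 0.0729 + 0.0462i, |z|^2 = 0.0074
Iter 4: z = -0.1618 + 0.7567i, |z|^2 = 0.5988
Iter 5: z = -0.7115 + 0.5051i, |z|^2 = 0.7613
Iter 6: z = 0.0861 + 0.0313i, |z|^2 = 0.0084
Iter 7: z = -0.1586 + 0.7554i, |z|^2 = 0.5958
Iter 8: z = -0.7105 + 0.5104i, |z|^2 = 0.7653
Iter 9: z = 0.0792 + 0.0247i, |z|^2 = 0.0069
Iter 10: z = -0.1593 + 0.7539i, |z|^2 = 0.5938
Iter 11: z = -0.7080 + 0.5098i, |z|^2 = 0.7611
Iter 12: z = 0.0764 + 0.0282i, |z|^2 = 0.0066
Iter 13: z = -0.1600 + 0.7543i, |z|^2 = 0.5946
Iter 14: z = -0.7084 + 0.5087i, |z|^2 = 0.7606
Iter 15: z = 0.0781 + 0.0293i, |z|^2 = 0.0070
Iter 16: z = -0.1598 + 0.7546i, |z|^2 = 0.5949
Iter 17: z = -0.7089 + 0.5089i, |z|^2 = 0.7614
Iter 18: z = 0.0785 + 0.0285i, |z|^2 = 0.0070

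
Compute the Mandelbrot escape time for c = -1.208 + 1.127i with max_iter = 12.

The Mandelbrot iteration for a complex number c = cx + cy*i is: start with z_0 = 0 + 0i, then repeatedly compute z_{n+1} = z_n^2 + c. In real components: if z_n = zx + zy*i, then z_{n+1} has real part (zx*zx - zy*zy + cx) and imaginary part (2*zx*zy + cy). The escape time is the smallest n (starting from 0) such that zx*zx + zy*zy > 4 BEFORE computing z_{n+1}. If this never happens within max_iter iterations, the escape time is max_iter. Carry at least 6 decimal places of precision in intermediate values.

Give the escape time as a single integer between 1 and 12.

z_0 = 0 + 0i, c = -1.2080 + 1.1270i
Iter 1: z = -1.2080 + 1.1270i, |z|^2 = 2.7294
Iter 2: z = -1.0189 + -1.5958i, |z|^2 = 3.5848
Iter 3: z = -2.7166 + 4.3789i, |z|^2 = 26.5544
Escaped at iteration 3

Answer: 3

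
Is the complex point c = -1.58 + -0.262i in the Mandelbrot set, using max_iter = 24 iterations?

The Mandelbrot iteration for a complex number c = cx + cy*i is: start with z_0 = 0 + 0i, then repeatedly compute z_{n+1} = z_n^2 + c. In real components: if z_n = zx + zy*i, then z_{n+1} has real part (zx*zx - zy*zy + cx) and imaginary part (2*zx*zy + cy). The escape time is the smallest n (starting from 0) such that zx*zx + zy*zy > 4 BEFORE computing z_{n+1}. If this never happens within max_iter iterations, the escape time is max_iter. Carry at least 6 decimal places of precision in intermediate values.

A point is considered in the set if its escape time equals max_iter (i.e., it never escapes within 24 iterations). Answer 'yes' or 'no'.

z_0 = 0 + 0i, c = -1.5800 + -0.2620i
Iter 1: z = -1.5800 + -0.2620i, |z|^2 = 2.5650
Iter 2: z = 0.8478 + 0.5659i, |z|^2 = 1.0390
Iter 3: z = -1.1816 + 0.6975i, |z|^2 = 1.8827
Iter 4: z = -0.6704 + -1.9104i, |z|^2 = 4.0989
Escaped at iteration 4

Answer: no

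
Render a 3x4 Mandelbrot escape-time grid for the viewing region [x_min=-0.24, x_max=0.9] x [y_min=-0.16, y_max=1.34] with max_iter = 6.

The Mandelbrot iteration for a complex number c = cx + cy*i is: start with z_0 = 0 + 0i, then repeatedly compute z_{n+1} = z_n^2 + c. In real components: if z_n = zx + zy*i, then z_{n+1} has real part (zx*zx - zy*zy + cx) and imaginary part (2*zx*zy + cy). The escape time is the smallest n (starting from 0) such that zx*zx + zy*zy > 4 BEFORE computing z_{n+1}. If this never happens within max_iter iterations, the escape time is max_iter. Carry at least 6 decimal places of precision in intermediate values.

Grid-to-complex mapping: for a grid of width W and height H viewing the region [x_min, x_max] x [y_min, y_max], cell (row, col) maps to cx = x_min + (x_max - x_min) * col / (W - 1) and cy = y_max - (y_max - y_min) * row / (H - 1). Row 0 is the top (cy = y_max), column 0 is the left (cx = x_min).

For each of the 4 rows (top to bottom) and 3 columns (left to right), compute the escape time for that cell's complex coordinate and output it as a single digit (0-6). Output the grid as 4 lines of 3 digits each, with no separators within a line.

Answer: 222
642
663
663

Derivation:
(row=0, col=0): c = -0.2400 + 1.3400i → escape time 2
(row=0, col=1): c = 0.3300 + 1.3400i → escape time 2
(row=0, col=2): c = 0.9000 + 1.3400i → escape time 2
(row=1, col=0): c = -0.2400 + 0.8400i → escape time 6
(row=1, col=1): c = 0.3300 + 0.8400i → escape time 4
(row=1, col=2): c = 0.9000 + 0.8400i → escape time 2
(row=2, col=0): c = -0.2400 + 0.3400i → escape time 6
(row=2, col=1): c = 0.3300 + 0.3400i → escape time 6
(row=2, col=2): c = 0.9000 + 0.3400i → escape time 3
(row=3, col=0): c = -0.2400 + -0.1600i → escape time 6
(row=3, col=1): c = 0.3300 + -0.1600i → escape time 6
(row=3, col=2): c = 0.9000 + -0.1600i → escape time 3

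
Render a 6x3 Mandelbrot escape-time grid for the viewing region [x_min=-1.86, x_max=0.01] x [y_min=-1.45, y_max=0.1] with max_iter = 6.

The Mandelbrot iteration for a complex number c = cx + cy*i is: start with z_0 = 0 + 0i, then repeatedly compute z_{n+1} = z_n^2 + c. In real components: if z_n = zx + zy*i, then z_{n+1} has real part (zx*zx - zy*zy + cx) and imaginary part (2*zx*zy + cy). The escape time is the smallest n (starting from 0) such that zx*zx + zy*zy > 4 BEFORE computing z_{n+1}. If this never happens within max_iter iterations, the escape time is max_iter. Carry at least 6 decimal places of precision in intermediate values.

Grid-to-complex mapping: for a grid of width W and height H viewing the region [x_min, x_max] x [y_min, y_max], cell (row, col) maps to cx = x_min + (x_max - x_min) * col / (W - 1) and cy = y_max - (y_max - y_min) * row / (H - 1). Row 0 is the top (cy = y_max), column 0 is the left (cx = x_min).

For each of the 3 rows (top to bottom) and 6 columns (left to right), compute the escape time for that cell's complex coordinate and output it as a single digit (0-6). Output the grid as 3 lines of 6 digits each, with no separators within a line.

Answer: 466666
233566
112222

Derivation:
(row=0, col=0): c = -1.8600 + 0.1000i → escape time 4
(row=0, col=1): c = -1.4860 + 0.1000i → escape time 6
(row=0, col=2): c = -1.1120 + 0.1000i → escape time 6
(row=0, col=3): c = -0.7380 + 0.1000i → escape time 6
(row=0, col=4): c = -0.3640 + 0.1000i → escape time 6
(row=0, col=5): c = 0.0100 + 0.1000i → escape time 6
(row=1, col=0): c = -1.8600 + -0.6750i → escape time 2
(row=1, col=1): c = -1.4860 + -0.6750i → escape time 3
(row=1, col=2): c = -1.1120 + -0.6750i → escape time 3
(row=1, col=3): c = -0.7380 + -0.6750i → escape time 5
(row=1, col=4): c = -0.3640 + -0.6750i → escape time 6
(row=1, col=5): c = 0.0100 + -0.6750i → escape time 6
(row=2, col=0): c = -1.8600 + -1.4500i → escape time 1
(row=2, col=1): c = -1.4860 + -1.4500i → escape time 1
(row=2, col=2): c = -1.1120 + -1.4500i → escape time 2
(row=2, col=3): c = -0.7380 + -1.4500i → escape time 2
(row=2, col=4): c = -0.3640 + -1.4500i → escape time 2
(row=2, col=5): c = 0.0100 + -1.4500i → escape time 2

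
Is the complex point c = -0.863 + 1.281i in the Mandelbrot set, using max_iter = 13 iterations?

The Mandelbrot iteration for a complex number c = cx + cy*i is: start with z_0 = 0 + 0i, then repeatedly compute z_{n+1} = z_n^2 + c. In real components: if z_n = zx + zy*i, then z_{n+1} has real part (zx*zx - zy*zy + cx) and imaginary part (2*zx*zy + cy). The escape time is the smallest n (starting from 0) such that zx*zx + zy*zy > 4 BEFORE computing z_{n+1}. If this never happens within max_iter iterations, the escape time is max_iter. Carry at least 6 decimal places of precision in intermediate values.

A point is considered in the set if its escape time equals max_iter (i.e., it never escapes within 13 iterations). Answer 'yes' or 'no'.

z_0 = 0 + 0i, c = -0.8630 + 1.2810i
Iter 1: z = -0.8630 + 1.2810i, |z|^2 = 2.3857
Iter 2: z = -1.7592 + -0.9300i, |z|^2 = 3.9597
Iter 3: z = 1.3668 + 4.5531i, |z|^2 = 22.5992
Escaped at iteration 3

Answer: no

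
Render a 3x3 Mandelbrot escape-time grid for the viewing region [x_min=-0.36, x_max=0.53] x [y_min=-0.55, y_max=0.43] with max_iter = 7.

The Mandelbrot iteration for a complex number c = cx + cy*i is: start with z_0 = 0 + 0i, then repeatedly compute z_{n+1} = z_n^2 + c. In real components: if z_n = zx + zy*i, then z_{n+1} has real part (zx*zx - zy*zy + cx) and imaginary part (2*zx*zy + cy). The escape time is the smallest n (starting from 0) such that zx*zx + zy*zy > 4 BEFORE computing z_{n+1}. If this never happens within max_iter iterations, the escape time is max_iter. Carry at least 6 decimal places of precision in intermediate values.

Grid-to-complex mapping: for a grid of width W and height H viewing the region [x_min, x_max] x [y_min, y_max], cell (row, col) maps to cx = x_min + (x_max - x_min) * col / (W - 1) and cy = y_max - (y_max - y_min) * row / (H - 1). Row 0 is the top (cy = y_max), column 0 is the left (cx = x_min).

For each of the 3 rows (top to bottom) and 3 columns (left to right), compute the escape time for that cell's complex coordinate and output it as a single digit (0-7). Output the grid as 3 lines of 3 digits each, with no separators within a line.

Answer: 774
775
774

Derivation:
(row=0, col=0): c = -0.3600 + 0.4300i → escape time 7
(row=0, col=1): c = 0.0850 + 0.4300i → escape time 7
(row=0, col=2): c = 0.5300 + 0.4300i → escape time 4
(row=1, col=0): c = -0.3600 + -0.0600i → escape time 7
(row=1, col=1): c = 0.0850 + -0.0600i → escape time 7
(row=1, col=2): c = 0.5300 + -0.0600i → escape time 5
(row=2, col=0): c = -0.3600 + -0.5500i → escape time 7
(row=2, col=1): c = 0.0850 + -0.5500i → escape time 7
(row=2, col=2): c = 0.5300 + -0.5500i → escape time 4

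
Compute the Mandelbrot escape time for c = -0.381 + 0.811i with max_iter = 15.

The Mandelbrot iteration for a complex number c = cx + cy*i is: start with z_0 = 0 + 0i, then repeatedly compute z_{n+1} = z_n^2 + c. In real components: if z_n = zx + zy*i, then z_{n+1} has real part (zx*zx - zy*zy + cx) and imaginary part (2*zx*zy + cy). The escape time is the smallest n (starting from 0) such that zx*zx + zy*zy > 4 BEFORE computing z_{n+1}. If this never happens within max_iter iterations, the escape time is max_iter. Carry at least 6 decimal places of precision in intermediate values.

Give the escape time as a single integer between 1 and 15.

Answer: 6

Derivation:
z_0 = 0 + 0i, c = -0.3810 + 0.8110i
Iter 1: z = -0.3810 + 0.8110i, |z|^2 = 0.8029
Iter 2: z = -0.8936 + 0.1930i, |z|^2 = 0.8357
Iter 3: z = 0.3802 + 0.4661i, |z|^2 = 0.3618
Iter 4: z = -0.4537 + 1.1654i, |z|^2 = 1.5639
Iter 5: z = -1.5333 + -0.2464i, |z|^2 = 2.4117
Iter 6: z = 1.9093 + 1.5665i, |z|^2 = 6.0995
Escaped at iteration 6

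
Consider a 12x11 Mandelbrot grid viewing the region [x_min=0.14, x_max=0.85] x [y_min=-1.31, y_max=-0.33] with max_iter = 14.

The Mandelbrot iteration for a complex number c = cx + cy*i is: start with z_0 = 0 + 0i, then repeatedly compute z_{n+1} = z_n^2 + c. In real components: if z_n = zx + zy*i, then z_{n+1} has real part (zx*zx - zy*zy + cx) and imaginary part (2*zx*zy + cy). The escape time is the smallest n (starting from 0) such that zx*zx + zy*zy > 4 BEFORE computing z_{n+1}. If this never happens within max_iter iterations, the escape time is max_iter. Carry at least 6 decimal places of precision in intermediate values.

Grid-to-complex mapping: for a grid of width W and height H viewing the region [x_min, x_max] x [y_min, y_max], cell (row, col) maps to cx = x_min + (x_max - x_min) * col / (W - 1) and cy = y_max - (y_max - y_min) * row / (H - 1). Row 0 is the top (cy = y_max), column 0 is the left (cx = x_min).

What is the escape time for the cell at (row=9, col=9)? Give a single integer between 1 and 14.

Answer: 2

Derivation:
z_0 = 0 + 0i, c = 0.7209 + -1.2120i
Iter 1: z = 0.7209 + -1.2120i, |z|^2 = 1.9887
Iter 2: z = -0.2283 + -2.9595i, |z|^2 = 8.8107
Escaped at iteration 2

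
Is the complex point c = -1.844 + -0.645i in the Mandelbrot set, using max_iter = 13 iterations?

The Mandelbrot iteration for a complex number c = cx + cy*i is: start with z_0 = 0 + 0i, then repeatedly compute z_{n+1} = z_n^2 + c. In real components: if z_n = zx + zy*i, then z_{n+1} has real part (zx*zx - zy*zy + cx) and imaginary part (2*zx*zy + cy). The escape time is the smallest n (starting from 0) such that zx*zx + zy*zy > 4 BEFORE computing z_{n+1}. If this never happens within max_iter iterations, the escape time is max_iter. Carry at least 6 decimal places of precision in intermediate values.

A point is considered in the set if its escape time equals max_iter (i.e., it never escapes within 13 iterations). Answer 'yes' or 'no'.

Answer: no

Derivation:
z_0 = 0 + 0i, c = -1.8440 + -0.6450i
Iter 1: z = -1.8440 + -0.6450i, |z|^2 = 3.8164
Iter 2: z = 1.1403 + 1.7338i, |z|^2 = 4.3062
Escaped at iteration 2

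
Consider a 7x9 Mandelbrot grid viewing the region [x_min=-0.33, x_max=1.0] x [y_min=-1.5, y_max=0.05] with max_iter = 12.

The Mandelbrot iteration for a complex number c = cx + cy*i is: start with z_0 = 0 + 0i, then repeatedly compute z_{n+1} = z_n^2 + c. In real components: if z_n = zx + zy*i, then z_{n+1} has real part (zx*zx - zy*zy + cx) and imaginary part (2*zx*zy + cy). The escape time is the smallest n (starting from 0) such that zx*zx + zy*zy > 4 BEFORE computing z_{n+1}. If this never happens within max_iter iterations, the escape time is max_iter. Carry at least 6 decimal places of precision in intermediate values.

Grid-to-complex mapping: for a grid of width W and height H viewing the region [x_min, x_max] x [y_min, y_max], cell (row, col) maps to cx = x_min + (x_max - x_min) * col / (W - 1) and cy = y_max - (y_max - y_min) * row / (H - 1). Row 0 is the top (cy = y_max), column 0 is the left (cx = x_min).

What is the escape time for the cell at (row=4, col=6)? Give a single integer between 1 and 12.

Answer: 2

Derivation:
z_0 = 0 + 0i, c = 1.0000 + -0.7250i
Iter 1: z = 1.0000 + -0.7250i, |z|^2 = 1.5256
Iter 2: z = 1.4744 + -2.1750i, |z|^2 = 6.9044
Escaped at iteration 2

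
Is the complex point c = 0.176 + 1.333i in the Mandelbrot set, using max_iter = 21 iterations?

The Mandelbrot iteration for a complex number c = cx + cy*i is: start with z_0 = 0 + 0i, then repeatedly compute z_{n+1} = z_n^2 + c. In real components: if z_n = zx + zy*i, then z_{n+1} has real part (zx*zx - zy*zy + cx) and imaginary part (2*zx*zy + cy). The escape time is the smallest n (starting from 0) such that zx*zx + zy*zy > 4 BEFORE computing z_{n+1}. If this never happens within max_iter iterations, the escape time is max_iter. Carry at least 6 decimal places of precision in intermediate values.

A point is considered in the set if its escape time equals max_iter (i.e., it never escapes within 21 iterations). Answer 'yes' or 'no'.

Answer: no

Derivation:
z_0 = 0 + 0i, c = 0.1760 + 1.3330i
Iter 1: z = 0.1760 + 1.3330i, |z|^2 = 1.8079
Iter 2: z = -1.5699 + 1.8022i, |z|^2 = 5.7126
Escaped at iteration 2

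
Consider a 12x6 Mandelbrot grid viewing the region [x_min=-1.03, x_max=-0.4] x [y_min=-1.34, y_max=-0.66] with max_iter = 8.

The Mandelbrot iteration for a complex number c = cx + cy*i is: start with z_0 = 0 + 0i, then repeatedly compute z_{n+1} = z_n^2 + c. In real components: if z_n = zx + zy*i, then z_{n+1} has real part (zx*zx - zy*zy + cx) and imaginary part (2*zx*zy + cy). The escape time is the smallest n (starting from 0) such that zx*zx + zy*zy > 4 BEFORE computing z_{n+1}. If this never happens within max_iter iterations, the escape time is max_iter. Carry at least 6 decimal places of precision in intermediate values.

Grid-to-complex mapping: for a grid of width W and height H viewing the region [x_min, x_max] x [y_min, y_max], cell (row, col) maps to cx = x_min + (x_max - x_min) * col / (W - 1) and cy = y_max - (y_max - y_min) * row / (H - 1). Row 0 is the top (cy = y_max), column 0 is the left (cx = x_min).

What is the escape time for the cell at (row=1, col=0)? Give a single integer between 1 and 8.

Answer: 3

Derivation:
z_0 = 0 + 0i, c = -1.0300 + -0.7960i
Iter 1: z = -1.0300 + -0.7960i, |z|^2 = 1.6945
Iter 2: z = -0.6027 + 0.8438i, |z|^2 = 1.0752
Iter 3: z = -1.3787 + -1.8131i, |z|^2 = 5.1880
Escaped at iteration 3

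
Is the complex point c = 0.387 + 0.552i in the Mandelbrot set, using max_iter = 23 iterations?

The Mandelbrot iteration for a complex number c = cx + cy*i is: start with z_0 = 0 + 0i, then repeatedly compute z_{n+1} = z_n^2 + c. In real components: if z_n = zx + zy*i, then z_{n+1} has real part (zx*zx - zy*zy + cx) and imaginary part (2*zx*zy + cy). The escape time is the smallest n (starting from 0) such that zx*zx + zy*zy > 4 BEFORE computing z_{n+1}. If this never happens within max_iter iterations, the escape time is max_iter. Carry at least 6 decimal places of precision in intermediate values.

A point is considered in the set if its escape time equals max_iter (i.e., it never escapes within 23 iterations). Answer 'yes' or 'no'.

Answer: no

Derivation:
z_0 = 0 + 0i, c = 0.3870 + 0.5520i
Iter 1: z = 0.3870 + 0.5520i, |z|^2 = 0.4545
Iter 2: z = 0.2321 + 0.9792i, |z|^2 = 1.0128
Iter 3: z = -0.5181 + 1.0065i, |z|^2 = 1.2814
Iter 4: z = -0.3576 + -0.4909i, |z|^2 = 0.3689
Iter 5: z = 0.2739 + 0.9031i, |z|^2 = 0.8907
Iter 6: z = -0.3536 + 1.0468i, |z|^2 = 1.2208
Iter 7: z = -0.5838 + -0.1882i, |z|^2 = 0.3762
Iter 8: z = 0.6924 + 0.7718i, |z|^2 = 1.0750
Iter 9: z = 0.2707 + 1.6207i, |z|^2 = 2.7001
Iter 10: z = -2.1665 + 1.4296i, |z|^2 = 6.7374
Escaped at iteration 10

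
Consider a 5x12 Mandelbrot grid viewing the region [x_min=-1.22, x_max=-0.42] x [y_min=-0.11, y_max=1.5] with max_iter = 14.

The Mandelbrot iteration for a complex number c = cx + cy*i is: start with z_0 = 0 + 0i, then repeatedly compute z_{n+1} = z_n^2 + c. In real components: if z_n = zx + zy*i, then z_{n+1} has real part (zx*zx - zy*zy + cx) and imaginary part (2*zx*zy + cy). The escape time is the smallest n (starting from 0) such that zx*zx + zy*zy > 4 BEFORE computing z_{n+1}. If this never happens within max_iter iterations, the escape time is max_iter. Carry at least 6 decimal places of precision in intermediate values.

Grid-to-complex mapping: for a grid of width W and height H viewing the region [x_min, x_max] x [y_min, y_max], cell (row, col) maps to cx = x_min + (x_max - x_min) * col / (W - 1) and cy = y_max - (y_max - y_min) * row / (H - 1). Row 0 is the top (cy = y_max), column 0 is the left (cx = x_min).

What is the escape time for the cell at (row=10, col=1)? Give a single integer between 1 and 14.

Answer: 14

Derivation:
z_0 = 0 + 0i, c = -1.0200 + 0.0364i
Iter 1: z = -1.0200 + 0.0364i, |z|^2 = 1.0417
Iter 2: z = 0.0191 + -0.0378i, |z|^2 = 0.0018
Iter 3: z = -1.0211 + 0.0349i, |z|^2 = 1.0438
Iter 4: z = 0.0214 + -0.0349i, |z|^2 = 0.0017
Iter 5: z = -1.0208 + 0.0349i, |z|^2 = 1.0432
Iter 6: z = 0.0207 + -0.0348i, |z|^2 = 0.0016
Iter 7: z = -1.0208 + 0.0349i, |z|^2 = 1.0432
Iter 8: z = 0.0208 + -0.0349i, |z|^2 = 0.0017
Iter 9: z = -1.0208 + 0.0349i, |z|^2 = 1.0432
Iter 10: z = 0.0208 + -0.0349i, |z|^2 = 0.0017
Iter 11: z = -1.0208 + 0.0349i, |z|^2 = 1.0432
Iter 12: z = 0.0208 + -0.0349i, |z|^2 = 0.0017
Iter 13: z = -1.0208 + 0.0349i, |z|^2 = 1.0432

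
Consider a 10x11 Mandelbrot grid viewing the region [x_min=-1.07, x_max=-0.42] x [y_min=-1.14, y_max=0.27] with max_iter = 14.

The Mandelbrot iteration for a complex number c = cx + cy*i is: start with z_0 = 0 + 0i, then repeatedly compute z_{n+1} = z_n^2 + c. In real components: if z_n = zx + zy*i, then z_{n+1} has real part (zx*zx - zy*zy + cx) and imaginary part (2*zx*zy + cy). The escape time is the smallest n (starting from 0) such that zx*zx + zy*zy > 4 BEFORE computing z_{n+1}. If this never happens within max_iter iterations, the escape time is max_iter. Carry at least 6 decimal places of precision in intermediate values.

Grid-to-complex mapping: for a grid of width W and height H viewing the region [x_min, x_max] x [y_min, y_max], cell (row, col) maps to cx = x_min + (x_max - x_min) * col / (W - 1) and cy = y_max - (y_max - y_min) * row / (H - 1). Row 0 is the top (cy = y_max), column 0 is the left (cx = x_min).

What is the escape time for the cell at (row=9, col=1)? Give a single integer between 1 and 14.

Answer: 3

Derivation:
z_0 = 0 + 0i, c = -0.9978 + -0.9990i
Iter 1: z = -0.9978 + -0.9990i, |z|^2 = 1.9936
Iter 2: z = -1.0002 + 0.9946i, |z|^2 = 1.9896
Iter 3: z = -0.9865 + -2.9886i, |z|^2 = 9.9046
Escaped at iteration 3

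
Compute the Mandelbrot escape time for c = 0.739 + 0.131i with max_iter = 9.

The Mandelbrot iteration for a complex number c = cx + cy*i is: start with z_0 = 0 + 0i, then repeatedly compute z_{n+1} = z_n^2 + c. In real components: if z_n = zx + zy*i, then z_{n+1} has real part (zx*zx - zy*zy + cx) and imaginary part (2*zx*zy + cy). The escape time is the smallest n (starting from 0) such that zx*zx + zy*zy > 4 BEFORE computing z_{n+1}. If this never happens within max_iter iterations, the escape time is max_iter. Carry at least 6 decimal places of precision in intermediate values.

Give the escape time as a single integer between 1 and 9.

Answer: 3

Derivation:
z_0 = 0 + 0i, c = 0.7390 + 0.1310i
Iter 1: z = 0.7390 + 0.1310i, |z|^2 = 0.5633
Iter 2: z = 1.2680 + 0.3246i, |z|^2 = 1.7131
Iter 3: z = 2.2413 + 0.9542i, |z|^2 = 5.9341
Escaped at iteration 3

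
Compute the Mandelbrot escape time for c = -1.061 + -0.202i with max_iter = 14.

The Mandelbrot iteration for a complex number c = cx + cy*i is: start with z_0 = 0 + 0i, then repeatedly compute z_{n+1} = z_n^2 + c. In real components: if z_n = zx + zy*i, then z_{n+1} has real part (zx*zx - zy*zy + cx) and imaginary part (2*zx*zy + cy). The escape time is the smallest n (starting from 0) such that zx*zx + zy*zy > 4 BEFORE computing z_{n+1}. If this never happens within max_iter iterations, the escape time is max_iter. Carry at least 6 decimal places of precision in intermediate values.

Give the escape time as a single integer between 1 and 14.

Answer: 14

Derivation:
z_0 = 0 + 0i, c = -1.0610 + -0.2020i
Iter 1: z = -1.0610 + -0.2020i, |z|^2 = 1.1665
Iter 2: z = 0.0239 + 0.2266i, |z|^2 = 0.0519
Iter 3: z = -1.1118 + -0.1912i, |z|^2 = 1.2726
Iter 4: z = 0.1385 + 0.2231i, |z|^2 = 0.0690
Iter 5: z = -1.0916 + -0.1402i, |z|^2 = 1.2112
Iter 6: z = 0.1108 + 0.1041i, |z|^2 = 0.0231
Iter 7: z = -1.0595 + -0.1789i, |z|^2 = 1.1546
Iter 8: z = 0.0296 + 0.1772i, |z|^2 = 0.0323
Iter 9: z = -1.0915 + -0.1915i, |z|^2 = 1.2281
Iter 10: z = 0.0937 + 0.2161i, |z|^2 = 0.0555
Iter 11: z = -1.0989 + -0.1615i, |z|^2 = 1.2337
Iter 12: z = 0.1205 + 0.1529i, |z|^2 = 0.0379
Iter 13: z = -1.0699 + -0.1651i, |z|^2 = 1.1719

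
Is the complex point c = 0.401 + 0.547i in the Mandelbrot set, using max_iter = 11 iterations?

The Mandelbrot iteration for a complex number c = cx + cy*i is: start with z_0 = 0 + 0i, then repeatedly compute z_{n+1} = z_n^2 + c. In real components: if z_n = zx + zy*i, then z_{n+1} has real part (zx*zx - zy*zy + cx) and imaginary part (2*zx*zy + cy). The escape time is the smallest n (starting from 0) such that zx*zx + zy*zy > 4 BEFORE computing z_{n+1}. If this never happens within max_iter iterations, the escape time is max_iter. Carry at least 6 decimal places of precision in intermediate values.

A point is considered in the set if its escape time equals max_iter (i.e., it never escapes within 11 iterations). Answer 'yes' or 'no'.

z_0 = 0 + 0i, c = 0.4010 + 0.5470i
Iter 1: z = 0.4010 + 0.5470i, |z|^2 = 0.4600
Iter 2: z = 0.2626 + 0.9857i, |z|^2 = 1.0405
Iter 3: z = -0.5016 + 1.0647i, |z|^2 = 1.3852
Iter 4: z = -0.4809 + -0.5212i, |z|^2 = 0.5029
Iter 5: z = 0.3606 + 1.0482i, |z|^2 = 1.2289
Iter 6: z = -0.5677 + 1.3031i, |z|^2 = 2.0203
Iter 7: z = -0.9747 + -0.9326i, |z|^2 = 1.8197
Iter 8: z = 0.4813 + 2.3650i, |z|^2 = 5.8246
Escaped at iteration 8

Answer: no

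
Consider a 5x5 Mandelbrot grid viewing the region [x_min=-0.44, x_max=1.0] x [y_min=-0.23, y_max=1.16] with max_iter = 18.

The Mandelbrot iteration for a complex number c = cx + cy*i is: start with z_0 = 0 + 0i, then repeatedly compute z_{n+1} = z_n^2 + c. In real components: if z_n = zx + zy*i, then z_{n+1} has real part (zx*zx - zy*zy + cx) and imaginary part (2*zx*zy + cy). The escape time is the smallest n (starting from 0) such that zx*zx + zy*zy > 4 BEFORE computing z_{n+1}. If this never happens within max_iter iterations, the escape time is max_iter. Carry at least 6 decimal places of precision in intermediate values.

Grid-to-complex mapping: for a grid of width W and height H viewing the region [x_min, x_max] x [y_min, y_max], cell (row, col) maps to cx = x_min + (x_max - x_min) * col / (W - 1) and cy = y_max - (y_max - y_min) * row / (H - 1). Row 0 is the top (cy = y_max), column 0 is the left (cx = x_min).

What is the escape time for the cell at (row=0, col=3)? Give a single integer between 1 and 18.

Answer: 2

Derivation:
z_0 = 0 + 0i, c = 0.6400 + 1.1600i
Iter 1: z = 0.6400 + 1.1600i, |z|^2 = 1.7552
Iter 2: z = -0.2960 + 2.6448i, |z|^2 = 7.0826
Escaped at iteration 2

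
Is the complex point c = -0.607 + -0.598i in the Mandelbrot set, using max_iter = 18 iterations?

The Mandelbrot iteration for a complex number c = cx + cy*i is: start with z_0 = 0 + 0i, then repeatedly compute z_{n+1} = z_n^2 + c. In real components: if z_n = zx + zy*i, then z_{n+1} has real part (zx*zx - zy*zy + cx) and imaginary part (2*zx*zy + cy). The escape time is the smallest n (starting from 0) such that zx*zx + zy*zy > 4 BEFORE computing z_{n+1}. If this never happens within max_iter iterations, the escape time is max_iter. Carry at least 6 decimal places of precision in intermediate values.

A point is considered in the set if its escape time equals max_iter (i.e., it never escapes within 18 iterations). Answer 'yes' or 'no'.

z_0 = 0 + 0i, c = -0.6070 + -0.5980i
Iter 1: z = -0.6070 + -0.5980i, |z|^2 = 0.7261
Iter 2: z = -0.5962 + 0.1280i, |z|^2 = 0.3718
Iter 3: z = -0.2680 + -0.7506i, |z|^2 = 0.6352
Iter 4: z = -1.0986 + -0.1957i, |z|^2 = 1.2451
Iter 5: z = 0.5615 + -0.1680i, |z|^2 = 0.3435
Iter 6: z = -0.3199 + -0.7866i, |z|^2 = 0.7211
Iter 7: z = -1.1235 + -0.0947i, |z|^2 = 1.2712
Iter 8: z = 0.6462 + -0.3852i, |z|^2 = 0.5660
Iter 9: z = -0.3378 + -1.0958i, |z|^2 = 1.3149
Iter 10: z = -1.6937 + 0.1423i, |z|^2 = 2.8890
Iter 11: z = 2.2415 + -1.0800i, |z|^2 = 6.1907
Escaped at iteration 11

Answer: no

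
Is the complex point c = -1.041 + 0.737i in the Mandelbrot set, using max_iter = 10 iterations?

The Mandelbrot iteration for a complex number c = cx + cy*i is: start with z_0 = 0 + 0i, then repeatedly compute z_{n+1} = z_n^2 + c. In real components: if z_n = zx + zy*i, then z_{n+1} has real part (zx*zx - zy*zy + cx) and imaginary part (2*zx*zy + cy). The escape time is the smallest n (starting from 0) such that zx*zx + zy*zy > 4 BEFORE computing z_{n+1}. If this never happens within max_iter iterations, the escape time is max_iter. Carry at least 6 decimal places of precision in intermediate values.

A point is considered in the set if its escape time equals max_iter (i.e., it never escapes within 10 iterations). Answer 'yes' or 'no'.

z_0 = 0 + 0i, c = -1.0410 + 0.7370i
Iter 1: z = -1.0410 + 0.7370i, |z|^2 = 1.6268
Iter 2: z = -0.5005 + -0.7974i, |z|^2 = 0.8864
Iter 3: z = -1.4264 + 1.5352i, |z|^2 = 4.3915
Escaped at iteration 3

Answer: no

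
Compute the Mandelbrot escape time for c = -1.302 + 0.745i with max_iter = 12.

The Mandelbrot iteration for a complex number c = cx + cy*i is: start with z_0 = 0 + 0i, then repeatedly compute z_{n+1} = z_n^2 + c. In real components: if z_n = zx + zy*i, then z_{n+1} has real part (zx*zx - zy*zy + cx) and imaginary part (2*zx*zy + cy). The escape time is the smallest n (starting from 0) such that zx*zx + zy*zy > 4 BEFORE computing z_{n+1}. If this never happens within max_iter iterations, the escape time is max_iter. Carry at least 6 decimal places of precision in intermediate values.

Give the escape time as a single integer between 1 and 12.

z_0 = 0 + 0i, c = -1.3020 + 0.7450i
Iter 1: z = -1.3020 + 0.7450i, |z|^2 = 2.2502
Iter 2: z = -0.1618 + -1.1950i, |z|^2 = 1.4542
Iter 3: z = -2.7038 + 1.1317i, |z|^2 = 8.5913
Escaped at iteration 3

Answer: 3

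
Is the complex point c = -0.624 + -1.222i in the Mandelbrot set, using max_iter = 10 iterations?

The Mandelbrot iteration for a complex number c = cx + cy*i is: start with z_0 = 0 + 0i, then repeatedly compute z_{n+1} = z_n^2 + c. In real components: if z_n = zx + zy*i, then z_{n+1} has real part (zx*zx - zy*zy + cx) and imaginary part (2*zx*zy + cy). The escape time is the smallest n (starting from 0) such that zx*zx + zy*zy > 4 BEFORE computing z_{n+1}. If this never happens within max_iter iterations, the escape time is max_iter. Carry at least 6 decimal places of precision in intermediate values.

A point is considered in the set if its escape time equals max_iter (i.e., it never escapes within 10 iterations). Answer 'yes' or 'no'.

z_0 = 0 + 0i, c = -0.6240 + -1.2220i
Iter 1: z = -0.6240 + -1.2220i, |z|^2 = 1.8827
Iter 2: z = -1.7279 + 0.3031i, |z|^2 = 3.0775
Iter 3: z = 2.2698 + -2.2693i, |z|^2 = 10.3018
Escaped at iteration 3

Answer: no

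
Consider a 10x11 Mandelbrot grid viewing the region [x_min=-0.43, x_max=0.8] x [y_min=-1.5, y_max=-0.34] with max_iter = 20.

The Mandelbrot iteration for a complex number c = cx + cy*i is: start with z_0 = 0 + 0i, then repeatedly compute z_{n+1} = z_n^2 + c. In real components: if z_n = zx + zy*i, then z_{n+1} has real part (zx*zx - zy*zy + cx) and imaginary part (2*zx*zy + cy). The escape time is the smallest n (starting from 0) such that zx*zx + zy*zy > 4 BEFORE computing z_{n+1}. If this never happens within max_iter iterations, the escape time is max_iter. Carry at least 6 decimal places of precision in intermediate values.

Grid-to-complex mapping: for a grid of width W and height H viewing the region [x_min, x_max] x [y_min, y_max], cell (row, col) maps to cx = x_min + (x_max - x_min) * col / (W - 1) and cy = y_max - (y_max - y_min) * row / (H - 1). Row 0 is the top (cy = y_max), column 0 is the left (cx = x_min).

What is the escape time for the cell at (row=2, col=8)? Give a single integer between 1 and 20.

z_0 = 0 + 0i, c = 0.6633 + -0.5720i
Iter 1: z = 0.6633 + -0.5720i, |z|^2 = 0.7672
Iter 2: z = 0.7762 + -1.3309i, |z|^2 = 2.3736
Iter 3: z = -0.5054 + -2.6379i, |z|^2 = 7.2140
Escaped at iteration 3

Answer: 3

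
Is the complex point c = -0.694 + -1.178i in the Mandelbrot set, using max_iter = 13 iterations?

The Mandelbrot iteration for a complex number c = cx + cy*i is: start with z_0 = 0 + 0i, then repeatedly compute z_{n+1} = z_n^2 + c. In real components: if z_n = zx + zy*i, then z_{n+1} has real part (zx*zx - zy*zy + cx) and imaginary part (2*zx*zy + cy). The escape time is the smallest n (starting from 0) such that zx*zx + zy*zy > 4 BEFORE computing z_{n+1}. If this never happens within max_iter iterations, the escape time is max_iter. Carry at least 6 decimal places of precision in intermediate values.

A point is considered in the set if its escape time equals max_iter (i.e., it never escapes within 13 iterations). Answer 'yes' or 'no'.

Answer: no

Derivation:
z_0 = 0 + 0i, c = -0.6940 + -1.1780i
Iter 1: z = -0.6940 + -1.1780i, |z|^2 = 1.8693
Iter 2: z = -1.6000 + 0.4571i, |z|^2 = 2.7691
Iter 3: z = 1.6572 + -2.6406i, |z|^2 = 9.7195
Escaped at iteration 3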